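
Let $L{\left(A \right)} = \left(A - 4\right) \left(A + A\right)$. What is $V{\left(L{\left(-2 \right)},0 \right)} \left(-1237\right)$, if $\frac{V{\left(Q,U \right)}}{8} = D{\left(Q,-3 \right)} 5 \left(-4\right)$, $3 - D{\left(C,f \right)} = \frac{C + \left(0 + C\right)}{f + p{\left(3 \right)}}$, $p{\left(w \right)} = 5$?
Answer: $-4156320$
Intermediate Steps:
$L{\left(A \right)} = 2 A \left(-4 + A\right)$ ($L{\left(A \right)} = \left(-4 + A\right) 2 A = 2 A \left(-4 + A\right)$)
$D{\left(C,f \right)} = 3 - \frac{2 C}{5 + f}$ ($D{\left(C,f \right)} = 3 - \frac{C + \left(0 + C\right)}{f + 5} = 3 - \frac{C + C}{5 + f} = 3 - \frac{2 C}{5 + f}$)
$V{\left(Q,U \right)} = -480 + 160 Q$ ($V{\left(Q,U \right)} = 8 \frac{15 - 2 Q + 3 \left(-3\right)}{5 - 3} \cdot 5 \left(-4\right) = 8 \frac{15 - 2 Q - 9}{2} \cdot 5 \left(-4\right) = 8 \frac{6 - 2 Q}{2} \cdot 5 \left(-4\right) = 8 \left(3 - Q\right) 5 \left(-4\right) = 8 \left(15 - 5 Q\right) \left(-4\right) = 8 \left(-60 + 20 Q\right) = -480 + 160 Q$)
$V{\left(L{\left(-2 \right)},0 \right)} \left(-1237\right) = \left(-480 + 160 \cdot 2 \left(-2\right) \left(-4 - 2\right)\right) \left(-1237\right) = \left(-480 + 160 \cdot 2 \left(-2\right) \left(-6\right)\right) \left(-1237\right) = \left(-480 + 160 \cdot 24\right) \left(-1237\right) = \left(-480 + 3840\right) \left(-1237\right) = 3360 \left(-1237\right) = -4156320$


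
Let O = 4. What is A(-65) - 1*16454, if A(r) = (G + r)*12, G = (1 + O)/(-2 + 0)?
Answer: -17264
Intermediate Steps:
G = -5/2 (G = (1 + 4)/(-2 + 0) = 5/(-2) = 5*(-1/2) = -5/2 ≈ -2.5000)
A(r) = -30 + 12*r (A(r) = (-5/2 + r)*12 = -30 + 12*r)
A(-65) - 1*16454 = (-30 + 12*(-65)) - 1*16454 = (-30 - 780) - 16454 = -810 - 16454 = -17264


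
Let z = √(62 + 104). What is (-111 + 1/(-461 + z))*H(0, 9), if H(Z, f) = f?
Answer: -23571866/23595 - √166/23595 ≈ -999.02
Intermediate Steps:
z = √166 ≈ 12.884
(-111 + 1/(-461 + z))*H(0, 9) = (-111 + 1/(-461 + √166))*9 = -999 + 9/(-461 + √166)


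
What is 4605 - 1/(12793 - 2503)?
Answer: 47385449/10290 ≈ 4605.0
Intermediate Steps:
4605 - 1/(12793 - 2503) = 4605 - 1/10290 = 47385449/10290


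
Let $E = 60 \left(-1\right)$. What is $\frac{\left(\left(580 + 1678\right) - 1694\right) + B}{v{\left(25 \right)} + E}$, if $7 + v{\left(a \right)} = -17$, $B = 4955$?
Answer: $- \frac{5519}{84} \approx -65.702$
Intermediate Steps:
$v{\left(a \right)} = -24$ ($v{\left(a \right)} = -7 - 17 = -24$)
$E = -60$
$\frac{\left(\left(580 + 1678\right) - 1694\right) + B}{v{\left(25 \right)} + E} = \frac{\left(\left(580 + 1678\right) - 1694\right) + 4955}{-24 - 60} = \frac{\left(2258 - 1694\right) + 4955}{-84} = \left(564 + 4955\right) \left(- \frac{1}{84}\right) = 5519 \left(- \frac{1}{84}\right) = - \frac{5519}{84}$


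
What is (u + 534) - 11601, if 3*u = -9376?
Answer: -42577/3 ≈ -14192.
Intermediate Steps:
u = -9376/3 (u = (⅓)*(-9376) = -9376/3 ≈ -3125.3)
(u + 534) - 11601 = (-9376/3 + 534) - 11601 = -7774/3 - 11601 = -42577/3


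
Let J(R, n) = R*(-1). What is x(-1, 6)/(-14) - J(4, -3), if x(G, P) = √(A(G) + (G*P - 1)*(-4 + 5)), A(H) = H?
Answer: 4 - I*√2/7 ≈ 4.0 - 0.20203*I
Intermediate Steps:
J(R, n) = -R
x(G, P) = √(-1 + G + G*P) (x(G, P) = √(G + (G*P - 1)*(-4 + 5)) = √(G + (-1 + G*P)*1) = √(G + (-1 + G*P)) = √(-1 + G + G*P))
x(-1, 6)/(-14) - J(4, -3) = √(-1 - 1 - 1*6)/(-14) - (-1)*4 = √(-1 - 1 - 6)*(-1/14) - 1*(-4) = √(-8)*(-1/14) + 4 = (2*I*√2)*(-1/14) + 4 = -I*√2/7 + 4 = 4 - I*√2/7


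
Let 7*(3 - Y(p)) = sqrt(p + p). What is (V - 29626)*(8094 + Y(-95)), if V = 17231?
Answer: -100362315 + 12395*I*sqrt(190)/7 ≈ -1.0036e+8 + 24408.0*I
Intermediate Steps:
Y(p) = 3 - sqrt(2)*sqrt(p)/7 (Y(p) = 3 - sqrt(p + p)/7 = 3 - sqrt(2)*sqrt(p)/7)
(V - 29626)*(8094 + Y(-95)) = (17231 - 29626)*(8094 + (3 - sqrt(2)*sqrt(-95)/7)) = -12395*(8094 + (3 - sqrt(2)*I*sqrt(95)/7)) = -12395*(8094 + (3 - I*sqrt(190)/7)) = -12395*(8097 - I*sqrt(190)/7) = -100362315 + 12395*I*sqrt(190)/7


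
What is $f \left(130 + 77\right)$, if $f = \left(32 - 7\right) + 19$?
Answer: $9108$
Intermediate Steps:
$f = 44$ ($f = 25 + 19 = 44$)
$f \left(130 + 77\right) = 44 \left(130 + 77\right) = 44 \cdot 207 = 9108$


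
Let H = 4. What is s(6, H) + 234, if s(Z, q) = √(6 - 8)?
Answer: 234 + I*√2 ≈ 234.0 + 1.4142*I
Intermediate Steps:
s(Z, q) = I*√2 (s(Z, q) = √(-2) = I*√2)
s(6, H) + 234 = I*√2 + 234 = 234 + I*√2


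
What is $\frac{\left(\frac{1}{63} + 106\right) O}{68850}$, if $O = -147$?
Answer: $- \frac{46753}{206550} \approx -0.22635$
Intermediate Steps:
$\frac{\left(\frac{1}{63} + 106\right) O}{68850} = \frac{\left(\frac{1}{63} + 106\right) \left(-147\right)}{68850} = \left(\frac{1}{63} + 106\right) \left(-147\right) \frac{1}{68850} = \frac{6679}{63} \left(-147\right) \frac{1}{68850} = \left(- \frac{46753}{3}\right) \frac{1}{68850} = - \frac{46753}{206550}$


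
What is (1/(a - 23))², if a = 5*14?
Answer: 1/2209 ≈ 0.00045269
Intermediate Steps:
a = 70
(1/(a - 23))² = (1/(70 - 23))² = (1/47)² = 1/2209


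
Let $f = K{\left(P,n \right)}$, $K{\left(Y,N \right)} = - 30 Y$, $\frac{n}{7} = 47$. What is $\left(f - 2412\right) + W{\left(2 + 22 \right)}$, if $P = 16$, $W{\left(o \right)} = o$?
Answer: $-2868$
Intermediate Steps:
$n = 329$ ($n = 7 \cdot 47 = 329$)
$f = -480$ ($f = \left(-30\right) 16 = -480$)
$\left(f - 2412\right) + W{\left(2 + 22 \right)} = \left(-480 - 2412\right) + \left(2 + 22\right) = -2892 + 24 = -2868$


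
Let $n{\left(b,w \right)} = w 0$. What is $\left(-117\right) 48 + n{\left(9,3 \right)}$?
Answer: $-5616$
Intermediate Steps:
$n{\left(b,w \right)} = 0$
$\left(-117\right) 48 + n{\left(9,3 \right)} = \left(-117\right) 48 + 0 = -5616 + 0 = -5616$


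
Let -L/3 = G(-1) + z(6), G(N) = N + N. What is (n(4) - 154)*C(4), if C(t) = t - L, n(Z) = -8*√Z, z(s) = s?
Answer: -2720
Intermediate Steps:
G(N) = 2*N
L = -12 (L = -3*(2*(-1) + 6) = -3*(-2 + 6) = -3*4 = -12)
C(t) = 12 + t (C(t) = t - 1*(-12) = t + 12 = 12 + t)
(n(4) - 154)*C(4) = (-8*√4 - 154)*(12 + 4) = (-8*2 - 154)*16 = (-16 - 154)*16 = -170*16 = -2720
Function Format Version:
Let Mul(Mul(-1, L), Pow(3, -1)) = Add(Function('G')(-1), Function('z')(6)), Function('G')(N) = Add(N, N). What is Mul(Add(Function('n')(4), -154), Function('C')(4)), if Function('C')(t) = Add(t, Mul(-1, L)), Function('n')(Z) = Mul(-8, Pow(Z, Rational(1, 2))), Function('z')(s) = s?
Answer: -2720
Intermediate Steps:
Function('G')(N) = Mul(2, N)
L = -12 (L = Mul(-3, Add(Mul(2, -1), 6)) = Mul(-3, Add(-2, 6)) = Mul(-3, 4) = -12)
Function('C')(t) = Add(12, t) (Function('C')(t) = Add(t, Mul(-1, -12)) = Add(t, 12) = Add(12, t))
Mul(Add(Function('n')(4), -154), Function('C')(4)) = Mul(Add(Mul(-8, Pow(4, Rational(1, 2))), -154), Add(12, 4)) = Mul(Add(Mul(-8, 2), -154), 16) = Mul(Add(-16, -154), 16) = Mul(-170, 16) = -2720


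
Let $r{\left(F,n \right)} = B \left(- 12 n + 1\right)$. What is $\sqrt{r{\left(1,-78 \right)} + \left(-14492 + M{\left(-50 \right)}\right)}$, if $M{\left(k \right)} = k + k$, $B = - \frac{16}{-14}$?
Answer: $\frac{2 i \sqrt{165634}}{7} \approx 116.28 i$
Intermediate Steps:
$B = \frac{8}{7}$ ($B = \left(-16\right) \left(- \frac{1}{14}\right) = \frac{8}{7} \approx 1.1429$)
$M{\left(k \right)} = 2 k$
$r{\left(F,n \right)} = \frac{8}{7} - \frac{96 n}{7}$ ($r{\left(F,n \right)} = \frac{8 \left(- 12 n + 1\right)}{7} = \frac{8 \left(1 - 12 n\right)}{7} = \frac{8}{7} - \frac{96 n}{7}$)
$\sqrt{r{\left(1,-78 \right)} + \left(-14492 + M{\left(-50 \right)}\right)} = \sqrt{\left(\frac{8}{7} - - \frac{7488}{7}\right) + \left(-14492 + 2 \left(-50\right)\right)} = \sqrt{\left(\frac{8}{7} + \frac{7488}{7}\right) - 14592} = \sqrt{\frac{7496}{7} - 14592} = \sqrt{- \frac{94648}{7}} = \frac{2 i \sqrt{165634}}{7}$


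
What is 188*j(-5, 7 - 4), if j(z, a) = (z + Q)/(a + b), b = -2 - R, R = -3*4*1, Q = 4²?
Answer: 2068/13 ≈ 159.08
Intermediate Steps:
Q = 16
R = -12 (R = -12*1 = -12)
b = 10 (b = -2 - 1*(-12) = -2 + 12 = 10)
j(z, a) = (16 + z)/(10 + a) (j(z, a) = (z + 16)/(a + 10) = (16 + z)/(10 + a))
188*j(-5, 7 - 4) = 188*((16 - 5)/(10 + (7 - 4))) = 188*(11/(10 + 3)) = 188*(11/13) = 2068/13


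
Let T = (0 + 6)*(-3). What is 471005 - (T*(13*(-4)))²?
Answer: -405091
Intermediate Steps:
T = -18 (T = 6*(-3) = -18)
471005 - (T*(13*(-4)))² = 471005 - (-234*(-4))² = 471005 - (-18*(-52))² = 471005 - 1*936² = 471005 - 1*876096 = 471005 - 876096 = -405091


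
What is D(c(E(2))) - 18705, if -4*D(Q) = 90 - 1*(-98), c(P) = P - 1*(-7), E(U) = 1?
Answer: -18752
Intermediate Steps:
c(P) = 7 + P (c(P) = P + 7 = 7 + P)
D(Q) = -47 (D(Q) = -(90 - 1*(-98))/4 = -(90 + 98)/4 = -¼*188 = -47)
D(c(E(2))) - 18705 = -47 - 18705 = -18752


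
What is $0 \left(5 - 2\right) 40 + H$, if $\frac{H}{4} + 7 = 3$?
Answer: $-16$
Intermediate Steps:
$H = -16$ ($H = -28 + 4 \cdot 3 = -28 + 12 = -16$)
$0 \left(5 - 2\right) 40 + H = 0 \left(5 - 2\right) 40 - 16 = 0 \cdot 3 \cdot 40 - 16 = 0 \cdot 40 - 16 = 0 - 16 = -16$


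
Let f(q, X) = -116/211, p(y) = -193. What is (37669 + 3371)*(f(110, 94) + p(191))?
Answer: -1676032560/211 ≈ -7.9433e+6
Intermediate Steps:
f(q, X) = -116/211 (f(q, X) = -116*1/211 = -116/211)
(37669 + 3371)*(f(110, 94) + p(191)) = (37669 + 3371)*(-116/211 - 193) = 41040*(-40839/211) = -1676032560/211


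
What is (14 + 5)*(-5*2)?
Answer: -190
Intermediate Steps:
(14 + 5)*(-5*2) = 19*(-10) = -190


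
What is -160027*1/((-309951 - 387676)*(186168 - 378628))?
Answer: -22861/19180756060 ≈ -1.1919e-6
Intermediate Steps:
-160027*1/((-309951 - 387676)*(186168 - 378628)) = -160027/((-192460*(-697627))) = -160027/134265292420 = -160027*1/134265292420 = -22861/19180756060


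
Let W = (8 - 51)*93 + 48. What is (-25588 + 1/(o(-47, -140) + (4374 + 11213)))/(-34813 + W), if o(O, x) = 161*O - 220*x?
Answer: 993326159/1504818480 ≈ 0.66010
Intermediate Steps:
o(O, x) = -220*x + 161*O
W = -3951 (W = -43*93 + 48 = -3999 + 48 = -3951)
(-25588 + 1/(o(-47, -140) + (4374 + 11213)))/(-34813 + W) = (-25588 + 1/((-220*(-140) + 161*(-47)) + (4374 + 11213)))/(-34813 - 3951) = (-25588 + 1/((30800 - 7567) + 15587))/(-38764) = (-25588 + 1/(23233 + 15587))*(-1/38764) = (-25588 + 1/38820)*(-1/38764) = -993326159/38820*(-1/38764) = 993326159/1504818480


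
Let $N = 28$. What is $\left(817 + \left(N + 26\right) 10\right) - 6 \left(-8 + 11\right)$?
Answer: $1339$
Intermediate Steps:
$\left(817 + \left(N + 26\right) 10\right) - 6 \left(-8 + 11\right) = \left(817 + \left(28 + 26\right) 10\right) - 6 \left(-8 + 11\right) = \left(817 + 54 \cdot 10\right) - 18 = \left(817 + 540\right) - 18 = 1357 - 18 = 1339$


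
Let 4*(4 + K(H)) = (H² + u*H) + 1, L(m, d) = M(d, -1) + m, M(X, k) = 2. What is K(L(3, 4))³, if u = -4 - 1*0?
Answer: -125/8 ≈ -15.625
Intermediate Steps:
u = -4 (u = -4 + 0 = -4)
L(m, d) = 2 + m
K(H) = -15/4 - H + H²/4 (K(H) = -4 + ((H² - 4*H) + 1)/4 = -4 + (1 + H² - 4*H)/4 = -4 + (¼ - H + H²/4) = -15/4 - H + H²/4)
K(L(3, 4))³ = (-15/4 - (2 + 3) + (2 + 3)²/4)³ = (-15/4 - 1*5 + (¼)*5²)³ = (-15/4 - 5 + (¼)*25)³ = (-15/4 - 5 + 25/4)³ = (-5/2)³ = -125/8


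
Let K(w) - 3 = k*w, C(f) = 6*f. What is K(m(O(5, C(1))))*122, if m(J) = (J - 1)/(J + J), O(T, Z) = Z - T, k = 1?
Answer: 366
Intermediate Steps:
m(J) = (-1 + J)/(2*J) (m(J) = (-1 + J)/((2*J)) = (-1 + J)*(1/(2*J)) = (-1 + J)/(2*J))
K(w) = 3 + w (K(w) = 3 + 1*w = 3 + w)
K(m(O(5, C(1))))*122 = (3 + (-1 + (6*1 - 1*5))/(2*(6*1 - 1*5)))*122 = (3 + (-1 + (6 - 5))/(2*(6 - 5)))*122 = (3 + (1/2)*(-1 + 1)/1)*122 = (3 + (1/2)*1*0)*122 = (3 + 0)*122 = 3*122 = 366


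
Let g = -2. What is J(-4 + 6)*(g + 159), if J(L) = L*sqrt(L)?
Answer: 314*sqrt(2) ≈ 444.06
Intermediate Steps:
J(L) = L**(3/2)
J(-4 + 6)*(g + 159) = (-4 + 6)**(3/2)*(-2 + 159) = 2**(3/2)*157 = (2*sqrt(2))*157 = 314*sqrt(2)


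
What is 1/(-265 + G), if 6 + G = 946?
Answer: 1/675 ≈ 0.0014815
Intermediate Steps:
G = 940 (G = -6 + 946 = 940)
1/(-265 + G) = 1/(-265 + 940) = 1/675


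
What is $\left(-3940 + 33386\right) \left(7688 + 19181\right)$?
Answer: $791184574$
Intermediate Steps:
$\left(-3940 + 33386\right) \left(7688 + 19181\right) = 29446 \cdot 26869 = 791184574$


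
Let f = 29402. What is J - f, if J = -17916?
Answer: -47318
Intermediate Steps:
J - f = -17916 - 1*29402 = -17916 - 29402 = -47318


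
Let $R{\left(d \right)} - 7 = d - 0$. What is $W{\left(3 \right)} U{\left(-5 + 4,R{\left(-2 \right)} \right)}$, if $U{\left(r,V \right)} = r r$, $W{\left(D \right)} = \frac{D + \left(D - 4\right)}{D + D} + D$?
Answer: $\frac{10}{3} \approx 3.3333$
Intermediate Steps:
$W{\left(D \right)} = D + \frac{-4 + 2 D}{2 D}$ ($W{\left(D \right)} = \frac{D + \left(-4 + D\right)}{2 D} + D = \left(-4 + 2 D\right) \frac{1}{2 D} + D = \frac{-4 + 2 D}{2 D} + D = D + \frac{-4 + 2 D}{2 D}$)
$R{\left(d \right)} = 7 + d$ ($R{\left(d \right)} = 7 + \left(d - 0\right) = 7 + \left(d + 0\right) = 7 + d$)
$U{\left(r,V \right)} = r^{2}$
$W{\left(3 \right)} U{\left(-5 + 4,R{\left(-2 \right)} \right)} = \left(1 + 3 - \frac{2}{3}\right) \left(-5 + 4\right)^{2} = \left(1 + 3 - \frac{2}{3}\right) \left(-1\right)^{2} = \left(1 + 3 - \frac{2}{3}\right) 1 = \frac{10}{3} \cdot 1 = \frac{10}{3}$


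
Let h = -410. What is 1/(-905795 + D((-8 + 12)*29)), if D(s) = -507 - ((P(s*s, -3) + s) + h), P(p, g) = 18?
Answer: -1/906026 ≈ -1.1037e-6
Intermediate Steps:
D(s) = -115 - s (D(s) = -507 - ((18 + s) - 410) = -507 - (-392 + s) = -507 + (392 - s) = -115 - s)
1/(-905795 + D((-8 + 12)*29)) = 1/(-905795 + (-115 - (-8 + 12)*29)) = 1/(-905795 + (-115 - 4*29)) = 1/(-905795 + (-115 - 1*116)) = 1/(-905795 + (-115 - 116)) = 1/(-905795 - 231) = 1/(-906026) = -1/906026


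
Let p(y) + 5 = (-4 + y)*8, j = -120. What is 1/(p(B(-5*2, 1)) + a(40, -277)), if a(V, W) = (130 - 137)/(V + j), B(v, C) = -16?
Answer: -80/13193 ≈ -0.0060638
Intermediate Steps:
a(V, W) = -7/(-120 + V) (a(V, W) = (130 - 137)/(V - 120) = -7/(-120 + V))
p(y) = -37 + 8*y (p(y) = -5 + (-4 + y)*8 = -5 + (-32 + 8*y) = -37 + 8*y)
1/(p(B(-5*2, 1)) + a(40, -277)) = 1/((-37 + 8*(-16)) - 7/(-120 + 40)) = 1/((-37 - 128) - 7/(-80)) = 1/(-165 - 7*(-1/80)) = 1/(-165 + 7/80) = 1/(-13193/80) = -80/13193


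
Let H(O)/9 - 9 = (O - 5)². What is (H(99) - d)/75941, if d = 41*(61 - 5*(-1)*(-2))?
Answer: 77514/75941 ≈ 1.0207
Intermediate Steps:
H(O) = 81 + 9*(-5 + O)² (H(O) = 81 + 9*(O - 5)² = 81 + 9*(-5 + O)²)
d = 2091 (d = 41*(61 + 5*(-2)) = 41*(61 - 10) = 41*51 = 2091)
(H(99) - d)/75941 = ((81 + 9*(-5 + 99)²) - 1*2091)/75941 = ((81 + 9*94²) - 2091)*(1/75941) = ((81 + 9*8836) - 2091)*(1/75941) = ((81 + 79524) - 2091)*(1/75941) = (79605 - 2091)*(1/75941) = 77514*(1/75941) = 77514/75941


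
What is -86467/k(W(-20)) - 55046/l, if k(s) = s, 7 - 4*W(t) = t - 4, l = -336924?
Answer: -58264761803/5222322 ≈ -11157.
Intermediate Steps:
W(t) = 11/4 - t/4 (W(t) = 7/4 - (t - 4)/4 = 7/4 - (-4 + t)/4 = 7/4 + (1 - t/4) = 11/4 - t/4)
-86467/k(W(-20)) - 55046/l = -86467/(11/4 - 1/4*(-20)) - 55046/(-336924) = -86467/(11/4 + 5) - 55046*(-1/336924) = -86467/31/4 + 27523/168462 = -86467*4/31 + 27523/168462 = -345868/31 + 27523/168462 = -58264761803/5222322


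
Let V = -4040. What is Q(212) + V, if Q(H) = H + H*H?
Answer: 41116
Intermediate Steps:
Q(H) = H + H**2
Q(212) + V = 212*(1 + 212) - 4040 = 212*213 - 4040 = 45156 - 4040 = 41116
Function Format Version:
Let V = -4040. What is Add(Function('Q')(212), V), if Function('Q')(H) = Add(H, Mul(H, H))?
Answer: 41116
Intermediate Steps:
Function('Q')(H) = Add(H, Pow(H, 2))
Add(Function('Q')(212), V) = Add(Mul(212, Add(1, 212)), -4040) = Add(Mul(212, 213), -4040) = Add(45156, -4040) = 41116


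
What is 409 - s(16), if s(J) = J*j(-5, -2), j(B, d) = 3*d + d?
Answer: 537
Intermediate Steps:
j(B, d) = 4*d
s(J) = -8*J (s(J) = J*(4*(-2)) = J*(-8) = -8*J)
409 - s(16) = 409 - (-8)*16 = 409 - 1*(-128) = 409 + 128 = 537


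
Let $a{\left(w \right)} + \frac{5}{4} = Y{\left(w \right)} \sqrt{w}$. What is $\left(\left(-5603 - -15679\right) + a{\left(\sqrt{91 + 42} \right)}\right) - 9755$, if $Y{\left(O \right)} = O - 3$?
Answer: $\frac{1279}{4} + 133^{\frac{3}{4}} - 3 \sqrt[4]{133} \approx 348.73$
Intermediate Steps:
$Y{\left(O \right)} = -3 + O$
$a{\left(w \right)} = - \frac{5}{4} + \sqrt{w} \left(-3 + w\right)$ ($a{\left(w \right)} = - \frac{5}{4} + \left(-3 + w\right) \sqrt{w} = - \frac{5}{4} + \sqrt{w} \left(-3 + w\right)$)
$\left(\left(-5603 - -15679\right) + a{\left(\sqrt{91 + 42} \right)}\right) - 9755 = \left(\left(-5603 - -15679\right) - \left(\frac{5}{4} - \sqrt{\sqrt{91 + 42}} \left(-3 + \sqrt{91 + 42}\right)\right)\right) - 9755 = \left(\left(-5603 + 15679\right) - \left(\frac{5}{4} - \sqrt{\sqrt{133}} \left(-3 + \sqrt{133}\right)\right)\right) - 9755 = \left(10076 - \left(\frac{5}{4} - \sqrt[4]{133} \left(-3 + \sqrt{133}\right)\right)\right) - 9755 = \left(\frac{40299}{4} + \sqrt[4]{133} \left(-3 + \sqrt{133}\right)\right) - 9755 = \frac{1279}{4} + \sqrt[4]{133} \left(-3 + \sqrt{133}\right)$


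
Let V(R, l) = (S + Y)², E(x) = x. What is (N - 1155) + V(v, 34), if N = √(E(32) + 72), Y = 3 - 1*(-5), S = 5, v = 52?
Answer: -986 + 2*√26 ≈ -975.80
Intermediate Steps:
Y = 8 (Y = 3 + 5 = 8)
N = 2*√26 (N = √(32 + 72) = √104 = 2*√26 ≈ 10.198)
V(R, l) = 169 (V(R, l) = (5 + 8)² = 13² = 169)
(N - 1155) + V(v, 34) = (2*√26 - 1155) + 169 = (-1155 + 2*√26) + 169 = -986 + 2*√26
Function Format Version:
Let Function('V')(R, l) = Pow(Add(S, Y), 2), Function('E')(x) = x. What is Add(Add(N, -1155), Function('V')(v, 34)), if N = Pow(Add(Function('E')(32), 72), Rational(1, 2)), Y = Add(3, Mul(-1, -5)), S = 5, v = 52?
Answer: Add(-986, Mul(2, Pow(26, Rational(1, 2)))) ≈ -975.80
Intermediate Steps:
Y = 8 (Y = Add(3, 5) = 8)
N = Mul(2, Pow(26, Rational(1, 2))) (N = Pow(Add(32, 72), Rational(1, 2)) = Pow(104, Rational(1, 2)) = Mul(2, Pow(26, Rational(1, 2))) ≈ 10.198)
Function('V')(R, l) = 169 (Function('V')(R, l) = Pow(Add(5, 8), 2) = Pow(13, 2) = 169)
Add(Add(N, -1155), Function('V')(v, 34)) = Add(Add(Mul(2, Pow(26, Rational(1, 2))), -1155), 169) = Add(Add(-1155, Mul(2, Pow(26, Rational(1, 2)))), 169) = Add(-986, Mul(2, Pow(26, Rational(1, 2))))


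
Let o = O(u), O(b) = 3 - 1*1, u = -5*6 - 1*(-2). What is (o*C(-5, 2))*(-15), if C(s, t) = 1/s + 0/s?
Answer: 6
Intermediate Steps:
u = -28 (u = -30 + 2 = -28)
O(b) = 2 (O(b) = 3 - 1 = 2)
o = 2
C(s, t) = 1/s (C(s, t) = 1/s + 0 = 1/s)
(o*C(-5, 2))*(-15) = (2/(-5))*(-15) = (2*(-1/5))*(-15) = -2/5*(-15) = 6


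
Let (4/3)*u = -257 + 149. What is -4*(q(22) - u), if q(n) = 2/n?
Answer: -3568/11 ≈ -324.36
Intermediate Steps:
u = -81 (u = 3*(-257 + 149)/4 = (¾)*(-108) = -81)
-4*(q(22) - u) = -4*(2/22 - 1*(-81)) = -4*(2*(1/22) + 81) = -4*(1/11 + 81) = -4*892/11 = -3568/11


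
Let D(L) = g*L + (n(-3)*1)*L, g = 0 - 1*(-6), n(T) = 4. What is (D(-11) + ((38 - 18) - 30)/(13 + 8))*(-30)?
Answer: 23200/7 ≈ 3314.3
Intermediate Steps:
g = 6 (g = 0 + 6 = 6)
D(L) = 10*L (D(L) = 6*L + (4*1)*L = 6*L + 4*L = 10*L)
(D(-11) + ((38 - 18) - 30)/(13 + 8))*(-30) = (10*(-11) + ((38 - 18) - 30)/(13 + 8))*(-30) = (-110 + (20 - 30)/21)*(-30) = (-110 - 10*1/21)*(-30) = (-110 - 10/21)*(-30) = -2320/21*(-30) = 23200/7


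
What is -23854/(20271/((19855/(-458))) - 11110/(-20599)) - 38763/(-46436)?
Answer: 4427306984870299/85291750582688 ≈ 51.908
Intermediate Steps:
-23854/(20271/((19855/(-458))) - 11110/(-20599)) - 38763/(-46436) = -23854/(20271/((19855*(-1/458))) - 11110*(-1/20599)) - 38763*(-1/46436) = -23854/(20271/(-19855/458) + 11110/20599) + 38763/46436 = -23854/(20271*(-458/19855) + 11110/20599) + 38763/46436 = -23854/(-9284118/19855 + 11110/20599) + 38763/46436 = -23854/(-191022957632/408993145) + 38763/46436 = -23854*(-408993145/191022957632) + 38763/46436 = 4878061240415/95511478816 + 38763/46436 = 4427306984870299/85291750582688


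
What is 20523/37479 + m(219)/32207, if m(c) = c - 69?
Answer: 222202037/402362051 ≈ 0.55224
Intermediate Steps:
m(c) = -69 + c
20523/37479 + m(219)/32207 = 20523/37479 + (-69 + 219)/32207 = 20523*(1/37479) + 150*(1/32207) = 6841/12493 + 150/32207 = 222202037/402362051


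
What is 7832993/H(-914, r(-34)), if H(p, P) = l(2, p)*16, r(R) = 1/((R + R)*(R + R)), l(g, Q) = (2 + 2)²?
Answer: 7832993/256 ≈ 30598.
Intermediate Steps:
l(g, Q) = 16 (l(g, Q) = 4² = 16)
r(R) = 1/(4*R²) (r(R) = 1/((2*R)*(2*R)) = 1/(4*R²))
H(p, P) = 256 (H(p, P) = 16*16 = 256)
7832993/H(-914, r(-34)) = 7832993/256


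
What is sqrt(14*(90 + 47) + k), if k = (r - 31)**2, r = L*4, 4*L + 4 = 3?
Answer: sqrt(2942) ≈ 54.240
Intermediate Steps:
L = -1/4 (L = -1 + (1/4)*3 = -1 + 3/4 = -1/4 ≈ -0.25000)
r = -1 (r = -1/4*4 = -1)
k = 1024 (k = (-1 - 31)**2 = (-32)**2 = 1024)
sqrt(14*(90 + 47) + k) = sqrt(14*(90 + 47) + 1024) = sqrt(14*137 + 1024) = sqrt(1918 + 1024) = sqrt(2942)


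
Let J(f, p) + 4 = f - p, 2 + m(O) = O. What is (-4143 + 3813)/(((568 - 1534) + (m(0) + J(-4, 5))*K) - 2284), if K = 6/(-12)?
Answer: 132/1297 ≈ 0.10177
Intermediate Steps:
K = -½ (K = 6*(-1/12) = -½ ≈ -0.50000)
m(O) = -2 + O
J(f, p) = -4 + f - p (J(f, p) = -4 + (f - p) = -4 + f - p)
(-4143 + 3813)/(((568 - 1534) + (m(0) + J(-4, 5))*K) - 2284) = (-4143 + 3813)/(((568 - 1534) + ((-2 + 0) + (-4 - 4 - 1*5))*(-½)) - 2284) = -330/((-966 + (-2 + (-4 - 4 - 5))*(-½)) - 2284) = -330/((-966 + (-2 - 13)*(-½)) - 2284) = -330/((-966 - 15*(-½)) - 2284) = -330/((-966 + 15/2) - 2284) = -330/(-1917/2 - 2284) = -330/(-6485/2) = -330*(-2/6485) = 132/1297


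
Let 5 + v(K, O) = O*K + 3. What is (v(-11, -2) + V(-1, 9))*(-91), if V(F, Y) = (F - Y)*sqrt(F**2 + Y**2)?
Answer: -1820 + 910*sqrt(82) ≈ 6420.4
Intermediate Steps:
v(K, O) = -2 + K*O (v(K, O) = -5 + (O*K + 3) = -5 + (K*O + 3) = -5 + (3 + K*O) = -2 + K*O)
V(F, Y) = sqrt(F**2 + Y**2)*(F - Y)
(v(-11, -2) + V(-1, 9))*(-91) = ((-2 - 11*(-2)) + sqrt((-1)**2 + 9**2)*(-1 - 1*9))*(-91) = ((-2 + 22) + sqrt(1 + 81)*(-1 - 9))*(-91) = (20 + sqrt(82)*(-10))*(-91) = (20 - 10*sqrt(82))*(-91) = -1820 + 910*sqrt(82)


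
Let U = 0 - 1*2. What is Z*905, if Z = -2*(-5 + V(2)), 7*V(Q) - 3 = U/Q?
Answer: 59730/7 ≈ 8532.9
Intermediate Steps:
U = -2 (U = 0 - 2 = -2)
V(Q) = 3/7 - 2/(7*Q) (V(Q) = 3/7 + (-2/Q)/7 = 3/7 - 2/(7*Q))
Z = 66/7 (Z = -2*(-5 + (⅐)*(-2 + 3*2)/2) = -2*(-5 + (⅐)*(½)*(-2 + 6)) = -2*(-5 + (⅐)*(½)*4) = -2*(-5 + 2/7) = -2*(-33/7) = 66/7 ≈ 9.4286)
Z*905 = (66/7)*905 = 59730/7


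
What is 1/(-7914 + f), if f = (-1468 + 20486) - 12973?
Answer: -1/1869 ≈ -0.00053505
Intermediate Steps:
f = 6045 (f = 19018 - 12973 = 6045)
1/(-7914 + f) = 1/(-7914 + 6045) = 1/(-1869) = -1/1869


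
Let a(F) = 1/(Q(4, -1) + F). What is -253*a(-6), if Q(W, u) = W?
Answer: 253/2 ≈ 126.50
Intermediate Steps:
a(F) = 1/(4 + F)
-253*a(-6) = -253/(4 - 6) = -253/(-2) = -253*(-½) = 253/2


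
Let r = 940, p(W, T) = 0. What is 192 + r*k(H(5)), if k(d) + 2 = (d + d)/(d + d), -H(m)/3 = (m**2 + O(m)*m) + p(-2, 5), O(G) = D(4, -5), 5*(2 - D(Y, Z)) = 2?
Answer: -748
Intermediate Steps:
D(Y, Z) = 8/5 (D(Y, Z) = 2 - 1/5*2 = 2 - 2/5 = 8/5)
O(G) = 8/5
H(m) = -3*m**2 - 24*m/5 (H(m) = -3*((m**2 + 8*m/5) + 0) = -3*(m**2 + 8*m/5) = -3*m**2 - 24*m/5)
k(d) = -1 (k(d) = -2 + (d + d)/(d + d) = -2 + (2*d)/((2*d)) = -2 + (2*d)*(1/(2*d)) = -2 + 1 = -1)
192 + r*k(H(5)) = 192 + 940*(-1) = 192 - 940 = -748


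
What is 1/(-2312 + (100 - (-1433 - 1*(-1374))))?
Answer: -1/2153 ≈ -0.00046447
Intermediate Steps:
1/(-2312 + (100 - (-1433 - 1*(-1374)))) = 1/(-2312 + (100 - (-1433 + 1374))) = 1/(-2312 + (100 - 1*(-59))) = 1/(-2312 + (100 + 59)) = 1/(-2312 + 159) = 1/(-2153) = -1/2153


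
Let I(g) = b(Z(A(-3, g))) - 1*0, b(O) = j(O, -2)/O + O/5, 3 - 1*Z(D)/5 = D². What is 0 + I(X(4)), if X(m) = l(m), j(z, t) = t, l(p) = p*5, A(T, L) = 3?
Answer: -89/15 ≈ -5.9333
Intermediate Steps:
l(p) = 5*p
Z(D) = 15 - 5*D²
X(m) = 5*m
b(O) = -2/O + O/5
I(g) = -89/15 (I(g) = (-2/(15 - 5*3²) + (15 - 5*3²)/5) - 1*0 = (-2/(15 - 5*9) + (15 - 5*9)/5) + 0 = (-2/(15 - 45) + (15 - 45)/5) + 0 = (-2/(-30) + (⅕)*(-30)) + 0 = (-2*(-1/30) - 6) + 0 = (1/15 - 6) + 0 = -89/15 + 0 = -89/15)
0 + I(X(4)) = 0 - 89/15 = -89/15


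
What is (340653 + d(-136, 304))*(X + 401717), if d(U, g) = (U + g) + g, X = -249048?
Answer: 52079212625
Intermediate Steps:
d(U, g) = U + 2*g
(340653 + d(-136, 304))*(X + 401717) = (340653 + (-136 + 2*304))*(-249048 + 401717) = (340653 + (-136 + 608))*152669 = (340653 + 472)*152669 = 341125*152669 = 52079212625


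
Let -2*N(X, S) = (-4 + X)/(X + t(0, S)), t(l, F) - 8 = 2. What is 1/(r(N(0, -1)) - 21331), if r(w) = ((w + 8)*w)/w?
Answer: -5/106614 ≈ -4.6898e-5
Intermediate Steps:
t(l, F) = 10 (t(l, F) = 8 + 2 = 10)
N(X, S) = -(-4 + X)/(2*(10 + X)) (N(X, S) = -(-4 + X)/(2*(X + 10)) = -(-4 + X)/(2*(10 + X)))
r(w) = 8 + w (r(w) = ((8 + w)*w)/w = (w*(8 + w))/w = 8 + w)
1/(r(N(0, -1)) - 21331) = 1/((8 + (4 - 1*0)/(2*(10 + 0))) - 21331) = 1/((8 + (½)*(4 + 0)/10) - 21331) = 1/((8 + (½)*(⅒)*4) - 21331) = 1/((8 + ⅕) - 21331) = 1/(41/5 - 21331) = 1/(-106614/5) = -5/106614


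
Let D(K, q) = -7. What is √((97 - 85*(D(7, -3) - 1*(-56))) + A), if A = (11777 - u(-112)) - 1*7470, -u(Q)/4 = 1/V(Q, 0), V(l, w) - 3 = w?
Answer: √2163/3 ≈ 15.503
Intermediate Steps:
V(l, w) = 3 + w
u(Q) = -4/3 (u(Q) = -4/(3 + 0) = -4/3)
A = 12925/3 (A = (11777 - 1*(-4/3)) - 1*7470 = (11777 + 4/3) - 7470 = 35335/3 - 7470 = 12925/3 ≈ 4308.3)
√((97 - 85*(D(7, -3) - 1*(-56))) + A) = √((97 - 85*(-7 - 1*(-56))) + 12925/3) = √((97 - 85*(-7 + 56)) + 12925/3) = √((97 - 85*49) + 12925/3) = √((97 - 4165) + 12925/3) = √(-4068 + 12925/3) = √(721/3) = √2163/3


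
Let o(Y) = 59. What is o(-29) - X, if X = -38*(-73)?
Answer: -2715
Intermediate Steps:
X = 2774
o(-29) - X = 59 - 1*2774 = 59 - 2774 = -2715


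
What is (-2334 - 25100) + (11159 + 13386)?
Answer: -2889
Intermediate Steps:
(-2334 - 25100) + (11159 + 13386) = -27434 + 24545 = -2889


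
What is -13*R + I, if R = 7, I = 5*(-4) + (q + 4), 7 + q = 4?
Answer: -110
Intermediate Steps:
q = -3 (q = -7 + 4 = -3)
I = -19 (I = 5*(-4) + (-3 + 4) = -20 + 1 = -19)
-13*R + I = -13*7 - 19 = -91 - 19 = -110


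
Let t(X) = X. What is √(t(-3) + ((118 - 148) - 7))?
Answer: 2*I*√10 ≈ 6.3246*I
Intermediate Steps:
√(t(-3) + ((118 - 148) - 7)) = √(-3 + ((118 - 148) - 7)) = √(-3 + (-30 - 7)) = √(-3 - 37) = √(-40) = 2*I*√10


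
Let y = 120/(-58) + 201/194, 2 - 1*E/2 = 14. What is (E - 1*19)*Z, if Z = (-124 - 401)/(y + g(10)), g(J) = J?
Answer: 18143850/7207 ≈ 2517.5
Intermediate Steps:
E = -24 (E = 4 - 2*14 = 4 - 28 = -24)
y = -5811/5626 (y = 120*(-1/58) + 201*(1/194) = -60/29 + 201/194 = -5811/5626 ≈ -1.0329)
Z = -421950/7207 (Z = (-124 - 401)/(-5811/5626 + 10) = -525/50449/5626 = -525*5626/50449 = -421950/7207 ≈ -58.547)
(E - 1*19)*Z = (-24 - 1*19)*(-421950/7207) = (-24 - 19)*(-421950/7207) = -43*(-421950/7207) = 18143850/7207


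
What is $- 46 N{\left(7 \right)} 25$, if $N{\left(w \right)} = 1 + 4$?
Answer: $-5750$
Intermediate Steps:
$N{\left(w \right)} = 5$
$- 46 N{\left(7 \right)} 25 = \left(-46\right) 5 \cdot 25 = \left(-230\right) 25 = -5750$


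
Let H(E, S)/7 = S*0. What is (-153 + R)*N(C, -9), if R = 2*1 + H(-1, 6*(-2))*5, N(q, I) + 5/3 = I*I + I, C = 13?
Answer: -31861/3 ≈ -10620.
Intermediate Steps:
N(q, I) = -5/3 + I + I**2 (N(q, I) = -5/3 + (I*I + I) = -5/3 + (I**2 + I) = -5/3 + (I + I**2) = -5/3 + I + I**2)
H(E, S) = 0 (H(E, S) = 7*(S*0) = 7*0 = 0)
R = 2 (R = 2*1 + 0*5 = 2 + 0 = 2)
(-153 + R)*N(C, -9) = (-153 + 2)*(-5/3 - 9 + (-9)**2) = -151*(-5/3 - 9 + 81) = -151*211/3 = -31861/3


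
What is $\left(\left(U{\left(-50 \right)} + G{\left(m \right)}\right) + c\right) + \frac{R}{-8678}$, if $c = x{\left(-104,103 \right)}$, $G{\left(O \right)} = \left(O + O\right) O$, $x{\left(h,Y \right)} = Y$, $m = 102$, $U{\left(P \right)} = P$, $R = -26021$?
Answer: $\frac{181057779}{8678} \approx 20864.0$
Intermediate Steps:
$G{\left(O \right)} = 2 O^{2}$ ($G{\left(O \right)} = 2 O O = 2 O^{2}$)
$c = 103$
$\left(\left(U{\left(-50 \right)} + G{\left(m \right)}\right) + c\right) + \frac{R}{-8678} = \left(\left(-50 + 2 \cdot 102^{2}\right) + 103\right) - \frac{26021}{-8678} = \left(\left(-50 + 2 \cdot 10404\right) + 103\right) - - \frac{26021}{8678} = \left(\left(-50 + 20808\right) + 103\right) + \frac{26021}{8678} = \left(20758 + 103\right) + \frac{26021}{8678} = 20861 + \frac{26021}{8678} = \frac{181057779}{8678}$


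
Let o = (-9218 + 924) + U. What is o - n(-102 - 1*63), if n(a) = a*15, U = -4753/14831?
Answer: -86306342/14831 ≈ -5819.3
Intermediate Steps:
U = -4753/14831 (U = -4753*1/14831 = -4753/14831 ≈ -0.32048)
o = -123013067/14831 (o = (-9218 + 924) - 4753/14831 = -8294 - 4753/14831 = -123013067/14831 ≈ -8294.3)
n(a) = 15*a
o - n(-102 - 1*63) = -123013067/14831 - 15*(-102 - 1*63) = -123013067/14831 - 15*(-102 - 63) = -123013067/14831 - 15*(-165) = -123013067/14831 - 1*(-2475) = -123013067/14831 + 2475 = -86306342/14831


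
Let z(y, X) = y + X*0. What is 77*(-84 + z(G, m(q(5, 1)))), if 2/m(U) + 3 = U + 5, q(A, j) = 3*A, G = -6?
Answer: -6930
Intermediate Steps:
m(U) = 2/(2 + U) (m(U) = 2/(-3 + (U + 5)) = 2/(-3 + (5 + U)) = 2/(2 + U))
z(y, X) = y (z(y, X) = y + 0 = y)
77*(-84 + z(G, m(q(5, 1)))) = 77*(-84 - 6) = 77*(-90) = -6930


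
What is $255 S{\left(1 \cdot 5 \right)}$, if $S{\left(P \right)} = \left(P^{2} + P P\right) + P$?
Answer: $14025$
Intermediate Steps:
$S{\left(P \right)} = P + 2 P^{2}$ ($S{\left(P \right)} = \left(P^{2} + P^{2}\right) + P = 2 P^{2} + P = P + 2 P^{2}$)
$255 S{\left(1 \cdot 5 \right)} = 255 \cdot 1 \cdot 5 \left(1 + 2 \cdot 1 \cdot 5\right) = 255 \cdot 5 \left(1 + 2 \cdot 5\right) = 255 \cdot 5 \left(1 + 10\right) = 255 \cdot 5 \cdot 11 = 255 \cdot 55 = 14025$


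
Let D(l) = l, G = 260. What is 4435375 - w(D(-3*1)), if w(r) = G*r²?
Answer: 4433035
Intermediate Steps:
w(r) = 260*r²
4435375 - w(D(-3*1)) = 4435375 - 260*(-3*1)² = 4435375 - 260*(-3)² = 4435375 - 260*9 = 4435375 - 1*2340 = 4435375 - 2340 = 4433035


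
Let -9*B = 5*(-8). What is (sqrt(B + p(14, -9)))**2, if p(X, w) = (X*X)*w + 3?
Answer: -15809/9 ≈ -1756.6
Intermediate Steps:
p(X, w) = 3 + w*X**2 (p(X, w) = X**2*w + 3 = w*X**2 + 3 = 3 + w*X**2)
B = 40/9 (B = -5*(-8)/9 = -1/9*(-40) = 40/9 ≈ 4.4444)
(sqrt(B + p(14, -9)))**2 = (sqrt(40/9 + (3 - 9*14**2)))**2 = (sqrt(40/9 + (3 - 9*196)))**2 = (sqrt(40/9 + (3 - 1764)))**2 = (sqrt(40/9 - 1761))**2 = (sqrt(-15809/9))**2 = (I*sqrt(15809)/3)**2 = -15809/9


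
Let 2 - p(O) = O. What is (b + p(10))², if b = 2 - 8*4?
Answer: 1444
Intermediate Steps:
p(O) = 2 - O
b = -30 (b = 2 - 32 = -30)
(b + p(10))² = (-30 + (2 - 1*10))² = (-30 + (2 - 10))² = (-30 - 8)² = (-38)² = 1444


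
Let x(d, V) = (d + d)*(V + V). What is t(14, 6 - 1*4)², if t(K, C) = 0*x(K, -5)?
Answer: 0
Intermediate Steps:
x(d, V) = 4*V*d (x(d, V) = (2*d)*(2*V) = 4*V*d)
t(K, C) = 0 (t(K, C) = 0*(4*(-5)*K) = 0*(-20*K) = 0)
t(14, 6 - 1*4)² = 0² = 0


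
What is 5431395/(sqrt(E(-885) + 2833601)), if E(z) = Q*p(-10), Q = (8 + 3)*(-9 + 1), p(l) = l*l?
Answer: 5431395*sqrt(57649)/403543 ≈ 3231.6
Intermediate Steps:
p(l) = l**2
Q = -88 (Q = 11*(-8) = -88)
E(z) = -8800 (E(z) = -88*(-10)**2 = -88*100 = -8800)
5431395/(sqrt(E(-885) + 2833601)) = 5431395/(sqrt(-8800 + 2833601)) = 5431395/(sqrt(2824801)) = 5431395/((7*sqrt(57649))) = 5431395*(sqrt(57649)/403543) = 5431395*sqrt(57649)/403543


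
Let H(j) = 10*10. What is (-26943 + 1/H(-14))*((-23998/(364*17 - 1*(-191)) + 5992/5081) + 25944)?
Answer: -1132690584965635907/1620584950 ≈ -6.9894e+8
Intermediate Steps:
H(j) = 100
(-26943 + 1/H(-14))*((-23998/(364*17 - 1*(-191)) + 5992/5081) + 25944) = (-26943 + 1/100)*((-23998/(364*17 - 1*(-191)) + 5992/5081) + 25944) = (-26943 + 1/100)*((-23998/(6188 + 191) + 5992*(1/5081)) + 25944) = -2694299*((-23998/6379 + 5992/5081) + 25944)/100 = -2694299*(-83710870/32411699 + 25944)/100 = -2694299/100*840805407986/32411699 = -1132690584965635907/1620584950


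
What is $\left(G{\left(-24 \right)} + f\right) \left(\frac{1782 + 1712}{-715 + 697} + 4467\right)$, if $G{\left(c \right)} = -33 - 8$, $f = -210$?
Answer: $- \frac{9652456}{9} \approx -1.0725 \cdot 10^{6}$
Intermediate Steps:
$G{\left(c \right)} = -41$ ($G{\left(c \right)} = -33 - 8 = -41$)
$\left(G{\left(-24 \right)} + f\right) \left(\frac{1782 + 1712}{-715 + 697} + 4467\right) = \left(-41 - 210\right) \left(\frac{1782 + 1712}{-715 + 697} + 4467\right) = - 251 \left(\frac{3494}{-18} + 4467\right) = - 251 \left(3494 \left(- \frac{1}{18}\right) + 4467\right) = - 251 \left(- \frac{1747}{9} + 4467\right) = \left(-251\right) \frac{38456}{9} = - \frac{9652456}{9}$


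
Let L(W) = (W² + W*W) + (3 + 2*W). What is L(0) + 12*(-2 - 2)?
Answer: -45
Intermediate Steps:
L(W) = 3 + 2*W + 2*W² (L(W) = (W² + W²) + (3 + 2*W) = 2*W² + (3 + 2*W) = 3 + 2*W + 2*W²)
L(0) + 12*(-2 - 2) = (3 + 2*0 + 2*0²) + 12*(-2 - 2) = (3 + 0 + 2*0) + 12*(-4) = (3 + 0 + 0) - 48 = 3 - 48 = -45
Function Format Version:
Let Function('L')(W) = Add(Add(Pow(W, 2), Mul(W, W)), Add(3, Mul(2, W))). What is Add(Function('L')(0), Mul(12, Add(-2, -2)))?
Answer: -45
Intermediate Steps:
Function('L')(W) = Add(3, Mul(2, W), Mul(2, Pow(W, 2))) (Function('L')(W) = Add(Add(Pow(W, 2), Pow(W, 2)), Add(3, Mul(2, W))) = Add(Mul(2, Pow(W, 2)), Add(3, Mul(2, W))) = Add(3, Mul(2, W), Mul(2, Pow(W, 2))))
Add(Function('L')(0), Mul(12, Add(-2, -2))) = Add(Add(3, Mul(2, 0), Mul(2, Pow(0, 2))), Mul(12, Add(-2, -2))) = Add(Add(3, 0, Mul(2, 0)), Mul(12, -4)) = Add(Add(3, 0, 0), -48) = Add(3, -48) = -45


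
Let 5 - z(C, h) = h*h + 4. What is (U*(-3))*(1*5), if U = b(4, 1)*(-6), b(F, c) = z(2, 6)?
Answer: -3150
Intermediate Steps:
z(C, h) = 1 - h² (z(C, h) = 5 - (h*h + 4) = 5 - (h² + 4) = 5 - (4 + h²) = 5 + (-4 - h²) = 1 - h²)
b(F, c) = -35 (b(F, c) = 1 - 1*6² = 1 - 1*36 = 1 - 36 = -35)
U = 210 (U = -35*(-6) = 210)
(U*(-3))*(1*5) = (210*(-3))*(1*5) = -630*5 = -3150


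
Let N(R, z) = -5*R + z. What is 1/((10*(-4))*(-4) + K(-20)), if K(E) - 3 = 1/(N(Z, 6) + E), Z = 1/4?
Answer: 61/9939 ≈ 0.0061374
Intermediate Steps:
Z = 1/4 ≈ 0.25000
N(R, z) = z - 5*R
K(E) = 3 + 1/(19/4 + E) (K(E) = 3 + 1/((6 - 5*1/4) + E) = 3 + 1/((6 - 5/4) + E) = 3 + 1/(19/4 + E))
1/((10*(-4))*(-4) + K(-20)) = 1/((10*(-4))*(-4) + (61 + 12*(-20))/(19 + 4*(-20))) = 1/(-40*(-4) + (61 - 240)/(19 - 80)) = 1/(160 - 179/(-61)) = 1/(160 - 1/61*(-179)) = 1/(160 + 179/61) = 1/(9939/61) = 61/9939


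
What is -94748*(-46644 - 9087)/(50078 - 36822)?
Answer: 1320100197/3314 ≈ 3.9834e+5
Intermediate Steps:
-94748*(-46644 - 9087)/(50078 - 36822) = -94748/(13256/(-55731)) = -94748/(13256*(-1/55731)) = -94748/(-13256/55731) = -94748*(-55731/13256) = 1320100197/3314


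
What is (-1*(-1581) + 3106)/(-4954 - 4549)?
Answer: -109/221 ≈ -0.49321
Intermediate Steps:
(-1*(-1581) + 3106)/(-4954 - 4549) = (1581 + 3106)/(-9503) = 4687*(-1/9503) = -109/221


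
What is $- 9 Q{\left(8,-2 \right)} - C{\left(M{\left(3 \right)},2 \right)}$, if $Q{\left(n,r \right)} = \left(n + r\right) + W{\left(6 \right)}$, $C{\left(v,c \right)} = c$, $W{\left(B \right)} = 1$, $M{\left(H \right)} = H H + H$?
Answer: $-65$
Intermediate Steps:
$M{\left(H \right)} = H + H^{2}$ ($M{\left(H \right)} = H^{2} + H = H + H^{2}$)
$Q{\left(n,r \right)} = 1 + n + r$ ($Q{\left(n,r \right)} = \left(n + r\right) + 1 = 1 + n + r$)
$- 9 Q{\left(8,-2 \right)} - C{\left(M{\left(3 \right)},2 \right)} = - 9 \left(1 + 8 - 2\right) - 2 = \left(-9\right) 7 - 2 = -63 - 2 = -65$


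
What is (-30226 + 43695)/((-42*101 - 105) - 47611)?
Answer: -13469/51958 ≈ -0.25923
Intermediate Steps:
(-30226 + 43695)/((-42*101 - 105) - 47611) = 13469/((-4242 - 105) - 47611) = 13469/(-4347 - 47611) = 13469/(-51958) = 13469*(-1/51958) = -13469/51958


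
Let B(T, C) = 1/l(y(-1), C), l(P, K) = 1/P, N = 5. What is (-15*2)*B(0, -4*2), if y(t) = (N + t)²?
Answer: -480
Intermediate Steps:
y(t) = (5 + t)²
B(T, C) = 16 (B(T, C) = 1/(1/((5 - 1)²)) = 1/(1/(4²)) = 1/(1/16) = 16)
(-15*2)*B(0, -4*2) = -15*2*16 = -30*16 = -480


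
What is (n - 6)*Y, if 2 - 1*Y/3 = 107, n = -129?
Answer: 42525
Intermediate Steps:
Y = -315 (Y = 6 - 3*107 = 6 - 321 = -315)
(n - 6)*Y = (-129 - 6)*(-315) = -135*(-315) = 42525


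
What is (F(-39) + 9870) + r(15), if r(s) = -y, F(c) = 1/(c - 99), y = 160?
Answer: 1339979/138 ≈ 9710.0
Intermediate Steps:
F(c) = 1/(-99 + c)
r(s) = -160 (r(s) = -1*160 = -160)
(F(-39) + 9870) + r(15) = (1/(-99 - 39) + 9870) - 160 = (1/(-138) + 9870) - 160 = (-1/138 + 9870) - 160 = 1362059/138 - 160 = 1339979/138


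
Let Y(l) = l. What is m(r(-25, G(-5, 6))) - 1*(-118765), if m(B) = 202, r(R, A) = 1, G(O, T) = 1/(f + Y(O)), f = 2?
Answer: 118967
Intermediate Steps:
G(O, T) = 1/(2 + O)
m(r(-25, G(-5, 6))) - 1*(-118765) = 202 - 1*(-118765) = 202 + 118765 = 118967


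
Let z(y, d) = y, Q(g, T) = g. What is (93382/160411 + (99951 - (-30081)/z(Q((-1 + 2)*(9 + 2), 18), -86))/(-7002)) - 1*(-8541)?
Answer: 17558593346894/2059196007 ≈ 8526.9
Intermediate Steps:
(93382/160411 + (99951 - (-30081)/z(Q((-1 + 2)*(9 + 2), 18), -86))/(-7002)) - 1*(-8541) = (93382/160411 + (99951 - (-30081)/((-1 + 2)*(9 + 2)))/(-7002)) - 1*(-8541) = (93382*(1/160411) + (99951 - (-30081)/(1*11))*(-1/7002)) + 8541 = (93382/160411 + (99951 - (-30081)/11)*(-1/7002)) + 8541 = (93382/160411 + (99951 - 1*(-30081/11))*(-1/7002)) + 8541 = (93382/160411 + (99951 + 30081/11)*(-1/7002)) + 8541 = (93382/160411 + (1129542/11)*(-1/7002)) + 8541 = (93382/160411 - 188257/12837) + 8541 = -28999748893/2059196007 + 8541 = 17558593346894/2059196007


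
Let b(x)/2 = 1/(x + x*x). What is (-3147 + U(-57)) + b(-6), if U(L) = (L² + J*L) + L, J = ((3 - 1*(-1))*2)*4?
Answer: -26684/15 ≈ -1778.9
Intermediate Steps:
J = 32 (J = ((3 + 1)*2)*4 = (4*2)*4 = 8*4 = 32)
b(x) = 2/(x + x²) (b(x) = 2/(x + x*x) = 2/(x + x²))
U(L) = L² + 33*L (U(L) = (L² + 32*L) + L = L² + 33*L)
(-3147 + U(-57)) + b(-6) = (-3147 - 57*(33 - 57)) + 2/(-6*(1 - 6)) = (-3147 - 57*(-24)) + 2*(-⅙)/(-5) = (-3147 + 1368) + 2*(-⅙)*(-⅕) = -1779 + 1/15 = -26684/15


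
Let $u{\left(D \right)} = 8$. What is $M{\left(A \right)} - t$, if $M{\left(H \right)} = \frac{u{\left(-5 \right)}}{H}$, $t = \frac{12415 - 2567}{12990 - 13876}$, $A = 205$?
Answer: $\frac{1012964}{90815} \approx 11.154$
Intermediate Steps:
$t = - \frac{4924}{443}$ ($t = \frac{9848}{-886} = 9848 \left(- \frac{1}{886}\right) = - \frac{4924}{443} \approx -11.115$)
$M{\left(H \right)} = \frac{8}{H}$
$M{\left(A \right)} - t = \frac{8}{205} - - \frac{4924}{443} = 8 \cdot \frac{1}{205} + \frac{4924}{443} = \frac{8}{205} + \frac{4924}{443} = \frac{1012964}{90815}$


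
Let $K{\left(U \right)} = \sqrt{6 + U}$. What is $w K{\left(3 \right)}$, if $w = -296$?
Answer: $-888$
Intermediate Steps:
$w K{\left(3 \right)} = - 296 \sqrt{6 + 3} = - 296 \sqrt{9} = \left(-296\right) 3 = -888$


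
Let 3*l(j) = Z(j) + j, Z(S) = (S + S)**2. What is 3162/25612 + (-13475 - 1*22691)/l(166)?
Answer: -31971021/37201430 ≈ -0.85940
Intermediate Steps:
Z(S) = 4*S**2 (Z(S) = (2*S)**2 = 4*S**2)
l(j) = j/3 + 4*j**2/3 (l(j) = (4*j**2 + j)/3 = (j + 4*j**2)/3 = j/3 + 4*j**2/3)
3162/25612 + (-13475 - 1*22691)/l(166) = 3162/25612 + (-13475 - 1*22691)/(((1/3)*166*(1 + 4*166))) = 3162*(1/25612) + (-13475 - 22691)/(((1/3)*166*(1 + 664))) = 1581/12806 - 36166/((1/3)*166*665) = 1581/12806 - 36166/110390/3 = 1581/12806 - 36166*3/110390 = 1581/12806 - 54249/55195 = -31971021/37201430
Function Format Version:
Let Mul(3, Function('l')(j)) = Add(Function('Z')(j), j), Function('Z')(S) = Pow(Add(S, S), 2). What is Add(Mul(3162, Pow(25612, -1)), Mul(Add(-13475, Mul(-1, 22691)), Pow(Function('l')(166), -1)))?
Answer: Rational(-31971021, 37201430) ≈ -0.85940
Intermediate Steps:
Function('Z')(S) = Mul(4, Pow(S, 2)) (Function('Z')(S) = Pow(Mul(2, S), 2) = Mul(4, Pow(S, 2)))
Function('l')(j) = Add(Mul(Rational(1, 3), j), Mul(Rational(4, 3), Pow(j, 2))) (Function('l')(j) = Mul(Rational(1, 3), Add(Mul(4, Pow(j, 2)), j)) = Mul(Rational(1, 3), Add(j, Mul(4, Pow(j, 2)))) = Add(Mul(Rational(1, 3), j), Mul(Rational(4, 3), Pow(j, 2))))
Add(Mul(3162, Pow(25612, -1)), Mul(Add(-13475, Mul(-1, 22691)), Pow(Function('l')(166), -1))) = Add(Mul(3162, Pow(25612, -1)), Mul(Add(-13475, Mul(-1, 22691)), Pow(Mul(Rational(1, 3), 166, Add(1, Mul(4, 166))), -1))) = Add(Mul(3162, Rational(1, 25612)), Mul(Add(-13475, -22691), Pow(Mul(Rational(1, 3), 166, Add(1, 664)), -1))) = Add(Rational(1581, 12806), Mul(-36166, Pow(Mul(Rational(1, 3), 166, 665), -1))) = Add(Rational(1581, 12806), Mul(-36166, Pow(Rational(110390, 3), -1))) = Add(Rational(1581, 12806), Mul(-36166, Rational(3, 110390))) = Add(Rational(1581, 12806), Rational(-54249, 55195)) = Rational(-31971021, 37201430)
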